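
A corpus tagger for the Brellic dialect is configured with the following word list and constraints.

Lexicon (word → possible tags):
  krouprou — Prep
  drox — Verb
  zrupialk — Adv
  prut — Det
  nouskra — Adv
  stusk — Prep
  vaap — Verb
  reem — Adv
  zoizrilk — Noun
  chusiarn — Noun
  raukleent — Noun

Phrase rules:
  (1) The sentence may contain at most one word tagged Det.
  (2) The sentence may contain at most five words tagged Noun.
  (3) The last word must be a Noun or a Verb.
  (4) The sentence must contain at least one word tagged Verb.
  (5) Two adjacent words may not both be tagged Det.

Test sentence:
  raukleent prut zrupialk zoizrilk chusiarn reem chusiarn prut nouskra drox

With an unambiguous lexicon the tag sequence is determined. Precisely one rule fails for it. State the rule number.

Fixed tagging: Noun Det Adv Noun Noun Adv Noun Det Adv Verb.
Applying the rules: R1 fail, R2 pass, R3 pass, R4 pass, R5 pass.
Only rule 1 fails.

1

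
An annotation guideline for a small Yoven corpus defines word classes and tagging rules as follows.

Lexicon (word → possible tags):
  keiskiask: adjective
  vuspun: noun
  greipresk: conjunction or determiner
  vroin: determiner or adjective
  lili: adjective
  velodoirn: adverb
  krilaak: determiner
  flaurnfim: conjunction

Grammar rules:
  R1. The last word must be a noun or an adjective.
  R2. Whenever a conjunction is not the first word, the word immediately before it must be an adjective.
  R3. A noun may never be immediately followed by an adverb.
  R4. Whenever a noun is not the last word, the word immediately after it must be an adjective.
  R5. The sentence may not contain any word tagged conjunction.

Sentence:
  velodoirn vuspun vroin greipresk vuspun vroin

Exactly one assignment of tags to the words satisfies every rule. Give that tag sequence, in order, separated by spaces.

adverb noun adjective determiner noun adjective

Candidates per position — 1:velodoirn {adverb}; 2:vuspun {noun}; 3:vroin {determiner,adjective}; 4:greipresk {conjunction,determiner}; 5:vuspun {noun}; 6:vroin {determiner,adjective}.
If word 3 were determiner, no tagging could satisfy rule 4; so word 3 is adjective.
If word 4 were conjunction, no tagging could satisfy rule 5; so word 4 is determiner.
If word 6 were determiner, no tagging could satisfy rule 1; so word 6 is adjective.
That leaves exactly one tagging: adverb noun adjective determiner noun adjective.
Verifying each rule — rule 1 ✓; rule 2 ✓; rule 3 ✓; rule 4 ✓; rule 5 ✓.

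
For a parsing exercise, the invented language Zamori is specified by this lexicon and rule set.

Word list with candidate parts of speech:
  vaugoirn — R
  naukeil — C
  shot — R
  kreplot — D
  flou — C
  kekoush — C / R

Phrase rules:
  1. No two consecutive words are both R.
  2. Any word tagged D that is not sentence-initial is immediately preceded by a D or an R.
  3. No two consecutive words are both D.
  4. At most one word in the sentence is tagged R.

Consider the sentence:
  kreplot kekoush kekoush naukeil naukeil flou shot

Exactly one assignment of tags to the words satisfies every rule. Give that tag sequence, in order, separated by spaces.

D C C C C C R

Candidates per position — 1:kreplot {D}; 2:kekoush {C,R}; 3:kekoush {C,R}; 4:naukeil {C}; 5:naukeil {C}; 6:flou {C}; 7:shot {R}.
If word 2 were R, no tagging could satisfy rule 4; so word 2 is C.
If word 3 were R, no tagging could satisfy rule 4; so word 3 is C.
The unique satisfying tagging is: D C C C C C R.
Check: rule 1 ok; rule 2 ok; rule 3 ok; rule 4 ok.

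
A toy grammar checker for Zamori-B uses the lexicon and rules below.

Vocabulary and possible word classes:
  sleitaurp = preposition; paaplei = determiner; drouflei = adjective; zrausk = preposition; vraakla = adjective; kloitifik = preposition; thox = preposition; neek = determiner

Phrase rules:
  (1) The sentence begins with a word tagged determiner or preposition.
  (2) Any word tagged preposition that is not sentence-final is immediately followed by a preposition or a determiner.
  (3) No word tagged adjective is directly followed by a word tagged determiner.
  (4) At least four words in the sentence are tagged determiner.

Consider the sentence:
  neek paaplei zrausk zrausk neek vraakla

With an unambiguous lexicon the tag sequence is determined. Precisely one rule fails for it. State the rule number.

4

Fixed tagging: determiner determiner preposition preposition determiner adjective.
Rule check: R1 ok, R2 ok, R3 ok, R4 fails.
Only rule 4 fails.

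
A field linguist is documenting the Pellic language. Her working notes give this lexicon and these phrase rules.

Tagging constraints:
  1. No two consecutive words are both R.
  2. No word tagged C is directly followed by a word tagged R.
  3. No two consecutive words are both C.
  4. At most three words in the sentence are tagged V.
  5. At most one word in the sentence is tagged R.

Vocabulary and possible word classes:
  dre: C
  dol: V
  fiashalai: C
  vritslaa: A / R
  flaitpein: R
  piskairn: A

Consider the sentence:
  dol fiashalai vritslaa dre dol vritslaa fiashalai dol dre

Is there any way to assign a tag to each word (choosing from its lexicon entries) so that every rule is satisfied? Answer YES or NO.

Candidates per position — 1:dol {V}; 2:fiashalai {C}; 3:vritslaa {A,R}; 4:dre {C}; 5:dol {V}; 6:vritslaa {A,R}; 7:fiashalai {C}; 8:dol {V}; 9:dre {C}.
One satisfying assignment: V C A C V R C V C.
Rule-by-rule: rule 1 ✓; rule 2 ✓; rule 3 ✓; rule 4 ✓; rule 5 ✓.

YES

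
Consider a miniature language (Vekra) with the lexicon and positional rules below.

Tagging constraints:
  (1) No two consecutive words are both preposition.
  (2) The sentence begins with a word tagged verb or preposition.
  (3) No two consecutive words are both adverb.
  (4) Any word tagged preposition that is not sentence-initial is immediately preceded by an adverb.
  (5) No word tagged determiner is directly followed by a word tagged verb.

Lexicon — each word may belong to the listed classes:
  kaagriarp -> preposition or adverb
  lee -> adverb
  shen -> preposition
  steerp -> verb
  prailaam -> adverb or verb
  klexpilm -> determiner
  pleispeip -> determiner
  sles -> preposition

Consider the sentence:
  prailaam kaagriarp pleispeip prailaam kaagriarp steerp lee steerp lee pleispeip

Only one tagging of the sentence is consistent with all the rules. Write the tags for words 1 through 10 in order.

Candidates per position — 1:prailaam {adverb,verb}; 2:kaagriarp {preposition,adverb}; 3:pleispeip {determiner}; 4:prailaam {adverb,verb}; 5:kaagriarp {preposition,adverb}; 6:steerp {verb}; 7:lee {adverb}; 8:steerp {verb}; 9:lee {adverb}; 10:pleispeip {determiner}.
Position 1: adverb is ruled out by rule 2; that leaves verb.
Position 2: preposition is ruled out by rule 4; that leaves adverb.
Position 4: verb is ruled out by rule 5; that leaves adverb.
Position 5: adverb is ruled out by rule 3; that leaves preposition.
So the tagging must be: verb adverb determiner adverb preposition verb adverb verb adverb determiner.
Verifying each rule — rule 1 ✓; rule 2 ✓; rule 3 ✓; rule 4 ✓; rule 5 ✓.

verb adverb determiner adverb preposition verb adverb verb adverb determiner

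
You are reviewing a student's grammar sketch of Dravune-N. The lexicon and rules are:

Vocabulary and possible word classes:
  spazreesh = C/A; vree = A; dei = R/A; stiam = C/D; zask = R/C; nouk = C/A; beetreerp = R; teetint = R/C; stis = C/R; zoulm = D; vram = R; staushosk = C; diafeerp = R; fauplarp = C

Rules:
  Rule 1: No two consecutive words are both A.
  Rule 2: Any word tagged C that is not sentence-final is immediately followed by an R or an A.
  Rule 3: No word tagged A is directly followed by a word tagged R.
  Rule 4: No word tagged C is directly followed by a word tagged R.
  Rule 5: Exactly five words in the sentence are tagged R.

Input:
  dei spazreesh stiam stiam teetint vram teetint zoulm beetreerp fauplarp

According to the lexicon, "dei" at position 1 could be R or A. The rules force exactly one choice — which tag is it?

R

Candidates per position — 1:dei {R,A}; 2:spazreesh {C,A}; 3:stiam {C,D}; 4:stiam {C,D}; 5:teetint {R,C}; 6:vram {R}; 7:teetint {R,C}; 8:zoulm {D}; 9:beetreerp {R}; 10:fauplarp {C}.
Position 1: tagging it A would leave rule 5 unsatisfiable, so it must be R.
Position 2: tagging it C would leave rule 2 unsatisfiable, so it must be A.
Position 3: tagging it C would leave rule 2 unsatisfiable, so it must be D.
Position 4: tagging it C would leave rule 4 unsatisfiable, so it must be D.
Position 5: tagging it C would leave rule 4 unsatisfiable, so it must be R.
Position 7: tagging it C would leave rule 2 unsatisfiable, so it must be R.
The only consistent sequence is: R A D D R R R D R C.
Verifying each rule — rule 1 satisfied; rule 2 satisfied; rule 3 satisfied; rule 4 satisfied; rule 5 satisfied.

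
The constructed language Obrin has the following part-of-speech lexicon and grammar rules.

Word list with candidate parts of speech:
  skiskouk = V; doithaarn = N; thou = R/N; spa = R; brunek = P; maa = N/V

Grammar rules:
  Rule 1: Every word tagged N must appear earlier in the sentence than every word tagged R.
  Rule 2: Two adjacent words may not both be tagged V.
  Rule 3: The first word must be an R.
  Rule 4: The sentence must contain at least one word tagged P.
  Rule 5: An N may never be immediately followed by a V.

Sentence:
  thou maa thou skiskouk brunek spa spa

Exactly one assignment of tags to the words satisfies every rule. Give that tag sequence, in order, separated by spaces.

Candidates per position — 1:thou {R,N}; 2:maa {N,V}; 3:thou {R,N}; 4:skiskouk {V}; 5:brunek {P}; 6:spa {R}; 7:spa {R}.
If word 1 were N, no tagging could satisfy rule 3; so word 1 is R.
If word 2 were N, no tagging could satisfy rule 1; so word 2 is V.
If word 3 were N, no tagging could satisfy rule 1; so word 3 is R.
The unique satisfying tagging is: R V R V P R R.
Rule-by-rule: rule 1 satisfied; rule 2 satisfied; rule 3 satisfied; rule 4 satisfied; rule 5 satisfied.

R V R V P R R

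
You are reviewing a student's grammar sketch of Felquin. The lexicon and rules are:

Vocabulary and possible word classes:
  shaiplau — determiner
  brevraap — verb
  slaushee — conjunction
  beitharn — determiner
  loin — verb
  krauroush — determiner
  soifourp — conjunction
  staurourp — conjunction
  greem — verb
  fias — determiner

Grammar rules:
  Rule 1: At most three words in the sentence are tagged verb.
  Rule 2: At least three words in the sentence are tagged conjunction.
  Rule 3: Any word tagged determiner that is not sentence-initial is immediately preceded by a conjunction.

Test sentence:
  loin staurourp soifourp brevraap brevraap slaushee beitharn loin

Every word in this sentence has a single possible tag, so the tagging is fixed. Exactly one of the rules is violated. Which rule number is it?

Fixed tagging: verb conjunction conjunction verb verb conjunction determiner verb.
Rule check: R1 violated, R2 holds, R3 holds.
Only rule 1 fails.

1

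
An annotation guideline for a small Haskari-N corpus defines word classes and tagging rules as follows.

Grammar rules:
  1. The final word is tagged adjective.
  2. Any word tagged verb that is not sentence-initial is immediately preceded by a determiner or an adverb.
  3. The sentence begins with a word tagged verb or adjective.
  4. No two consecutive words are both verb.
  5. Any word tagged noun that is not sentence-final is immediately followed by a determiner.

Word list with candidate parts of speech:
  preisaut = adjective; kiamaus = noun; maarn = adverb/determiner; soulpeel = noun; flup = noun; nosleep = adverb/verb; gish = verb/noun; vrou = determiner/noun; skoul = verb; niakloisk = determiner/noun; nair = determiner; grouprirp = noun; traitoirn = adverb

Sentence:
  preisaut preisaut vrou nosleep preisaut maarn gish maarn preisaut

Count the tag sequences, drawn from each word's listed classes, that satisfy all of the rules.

12

Candidates per position — 1:preisaut {adjective}; 2:preisaut {adjective}; 3:vrou {determiner,noun}; 4:nosleep {adverb,verb}; 5:preisaut {adjective}; 6:maarn {adverb,determiner}; 7:gish {verb,noun}; 8:maarn {adverb,determiner}; 9:preisaut {adjective}.
There are 32 candidate sequences in total.
Checking each against the rules leaves 12 sequences.
Count = 12.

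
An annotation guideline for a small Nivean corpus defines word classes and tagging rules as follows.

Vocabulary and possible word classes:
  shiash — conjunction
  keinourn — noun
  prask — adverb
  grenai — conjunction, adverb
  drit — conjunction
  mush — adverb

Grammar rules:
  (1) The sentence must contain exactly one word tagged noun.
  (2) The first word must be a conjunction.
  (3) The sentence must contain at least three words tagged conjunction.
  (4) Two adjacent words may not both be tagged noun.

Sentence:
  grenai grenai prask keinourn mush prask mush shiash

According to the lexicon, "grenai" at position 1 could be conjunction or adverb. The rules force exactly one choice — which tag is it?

conjunction

Candidates per position — 1:grenai {conjunction,adverb}; 2:grenai {conjunction,adverb}; 3:prask {adverb}; 4:keinourn {noun}; 5:mush {adverb}; 6:prask {adverb}; 7:mush {adverb}; 8:shiash {conjunction}.
If word 1 were adverb, no tagging could satisfy rule 2; so word 1 is conjunction.
If word 2 were adverb, no tagging could satisfy rule 3; so word 2 is conjunction.
So the tagging must be: conjunction conjunction adverb noun adverb adverb adverb conjunction.
Rule-by-rule: rule 1 ✓; rule 2 ✓; rule 3 ✓; rule 4 ✓.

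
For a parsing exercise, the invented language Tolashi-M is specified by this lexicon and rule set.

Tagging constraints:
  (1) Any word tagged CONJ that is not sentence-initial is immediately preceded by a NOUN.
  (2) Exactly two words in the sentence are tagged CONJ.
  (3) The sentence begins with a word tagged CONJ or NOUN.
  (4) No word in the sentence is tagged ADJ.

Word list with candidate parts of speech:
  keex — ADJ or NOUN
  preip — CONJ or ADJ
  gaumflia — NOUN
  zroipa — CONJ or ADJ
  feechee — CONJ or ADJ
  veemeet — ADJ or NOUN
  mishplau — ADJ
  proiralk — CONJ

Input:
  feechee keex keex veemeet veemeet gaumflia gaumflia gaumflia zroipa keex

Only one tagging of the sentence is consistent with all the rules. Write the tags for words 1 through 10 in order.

CONJ NOUN NOUN NOUN NOUN NOUN NOUN NOUN CONJ NOUN

Candidates per position — 1:feechee {CONJ,ADJ}; 2:keex {ADJ,NOUN}; 3:keex {ADJ,NOUN}; 4:veemeet {ADJ,NOUN}; 5:veemeet {ADJ,NOUN}; 6:gaumflia {NOUN}; 7:gaumflia {NOUN}; 8:gaumflia {NOUN}; 9:zroipa {CONJ,ADJ}; 10:keex {ADJ,NOUN}.
Position 1: ADJ is ruled out by rule 2; that leaves CONJ.
Position 2: ADJ is ruled out by rule 4; that leaves NOUN.
Position 3: ADJ is ruled out by rule 4; that leaves NOUN.
Position 4: ADJ is ruled out by rule 4; that leaves NOUN.
Position 5: ADJ is ruled out by rule 4; that leaves NOUN.
Position 9: ADJ is ruled out by rule 2; that leaves CONJ.
Position 10: ADJ is ruled out by rule 4; that leaves NOUN.
The unique satisfying tagging is: CONJ NOUN NOUN NOUN NOUN NOUN NOUN NOUN CONJ NOUN.
Check: rule 1 ✓; rule 2 ✓; rule 3 ✓; rule 4 ✓.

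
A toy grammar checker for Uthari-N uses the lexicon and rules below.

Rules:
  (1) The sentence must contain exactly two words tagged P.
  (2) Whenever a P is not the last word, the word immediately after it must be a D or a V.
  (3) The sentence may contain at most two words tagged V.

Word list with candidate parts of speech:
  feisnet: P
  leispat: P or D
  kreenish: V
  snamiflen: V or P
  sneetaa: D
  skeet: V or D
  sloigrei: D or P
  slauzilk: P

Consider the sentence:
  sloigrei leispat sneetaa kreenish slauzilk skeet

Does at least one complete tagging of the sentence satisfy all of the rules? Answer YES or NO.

YES

Candidates per position — 1:sloigrei {D,P}; 2:leispat {P,D}; 3:sneetaa {D}; 4:kreenish {V}; 5:slauzilk {P}; 6:skeet {V,D}.
One satisfying assignment: P D D V P D.
Check: rule 1 satisfied; rule 2 satisfied; rule 3 satisfied.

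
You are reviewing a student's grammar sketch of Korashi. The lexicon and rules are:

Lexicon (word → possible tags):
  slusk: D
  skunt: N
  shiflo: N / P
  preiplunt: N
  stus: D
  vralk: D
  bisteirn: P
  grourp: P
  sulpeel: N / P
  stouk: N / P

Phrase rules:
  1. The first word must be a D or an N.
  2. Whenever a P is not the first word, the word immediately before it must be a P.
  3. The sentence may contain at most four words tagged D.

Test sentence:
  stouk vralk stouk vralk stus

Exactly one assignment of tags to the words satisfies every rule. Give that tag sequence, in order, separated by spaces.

N D N D D

Candidates per position — 1:stouk {N,P}; 2:vralk {D}; 3:stouk {N,P}; 4:vralk {D}; 5:stus {D}.
Position 1: P is ruled out by rule 1; that leaves N.
Position 3: P is ruled out by rule 2; that leaves N.
That leaves exactly one tagging: N D N D D.
Verifying each rule — rule 1 ✓; rule 2 ✓; rule 3 ✓.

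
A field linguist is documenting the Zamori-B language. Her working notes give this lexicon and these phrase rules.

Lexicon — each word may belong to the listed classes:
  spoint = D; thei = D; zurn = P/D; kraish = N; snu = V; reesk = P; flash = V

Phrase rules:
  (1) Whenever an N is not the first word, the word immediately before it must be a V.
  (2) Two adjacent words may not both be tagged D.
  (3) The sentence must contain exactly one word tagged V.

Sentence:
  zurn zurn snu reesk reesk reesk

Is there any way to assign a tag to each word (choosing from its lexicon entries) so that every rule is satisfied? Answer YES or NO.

YES

Candidates per position — 1:zurn {P,D}; 2:zurn {P,D}; 3:snu {V}; 4:reesk {P}; 5:reesk {P}; 6:reesk {P}.
One satisfying assignment: P P V P P P.
Rule-by-rule: rule 1 ✓; rule 2 ✓; rule 3 ✓.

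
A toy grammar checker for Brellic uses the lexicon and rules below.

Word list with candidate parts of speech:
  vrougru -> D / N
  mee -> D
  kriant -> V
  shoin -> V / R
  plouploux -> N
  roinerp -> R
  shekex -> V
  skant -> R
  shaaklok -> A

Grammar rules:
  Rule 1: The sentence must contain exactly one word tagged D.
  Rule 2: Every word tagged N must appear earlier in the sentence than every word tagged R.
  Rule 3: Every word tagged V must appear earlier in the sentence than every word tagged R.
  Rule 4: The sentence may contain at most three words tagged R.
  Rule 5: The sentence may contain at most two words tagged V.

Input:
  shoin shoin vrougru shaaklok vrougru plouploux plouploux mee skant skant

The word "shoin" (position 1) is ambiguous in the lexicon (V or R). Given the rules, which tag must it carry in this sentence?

Candidates per position — 1:shoin {V,R}; 2:shoin {V,R}; 3:vrougru {D,N}; 4:shaaklok {A}; 5:vrougru {D,N}; 6:plouploux {N}; 7:plouploux {N}; 8:mee {D}; 9:skant {R}; 10:skant {R}.
Position 1: tagging it R would leave rule 2 unsatisfiable, so it must be V.
Position 2: tagging it R would leave rule 2 unsatisfiable, so it must be V.
Position 3: tagging it D would leave rule 1 unsatisfiable, so it must be N.
Position 5: tagging it D would leave rule 1 unsatisfiable, so it must be N.
The only consistent sequence is: V V N A N N N D R R.
Rule-by-rule: rule 1 ✓; rule 2 ✓; rule 3 ✓; rule 4 ✓; rule 5 ✓.

V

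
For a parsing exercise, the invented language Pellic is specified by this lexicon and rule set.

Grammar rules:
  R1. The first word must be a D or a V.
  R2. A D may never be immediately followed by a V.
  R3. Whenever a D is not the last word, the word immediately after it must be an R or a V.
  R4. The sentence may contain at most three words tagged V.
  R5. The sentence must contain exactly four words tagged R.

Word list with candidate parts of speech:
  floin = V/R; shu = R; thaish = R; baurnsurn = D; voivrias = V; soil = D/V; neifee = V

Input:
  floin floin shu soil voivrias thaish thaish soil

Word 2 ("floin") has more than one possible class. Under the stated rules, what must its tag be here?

Candidates per position — 1:floin {V,R}; 2:floin {V,R}; 3:shu {R}; 4:soil {D,V}; 5:voivrias {V}; 6:thaish {R}; 7:thaish {R}; 8:soil {D,V}.
Word 1 cannot be R — rule 1 would then fail for every completion. It is V.
Word 2 cannot be V — rule 5 would then fail for every completion. It is R.
Word 4 cannot be D — rule 2 would then fail for every completion. It is V.
Word 8 cannot be V — rule 4 would then fail for every completion. It is D.
The only consistent sequence is: V R R V V R R D.
Verifying each rule — rule 1 ok; rule 2 ok; rule 3 ok; rule 4 ok; rule 5 ok.

R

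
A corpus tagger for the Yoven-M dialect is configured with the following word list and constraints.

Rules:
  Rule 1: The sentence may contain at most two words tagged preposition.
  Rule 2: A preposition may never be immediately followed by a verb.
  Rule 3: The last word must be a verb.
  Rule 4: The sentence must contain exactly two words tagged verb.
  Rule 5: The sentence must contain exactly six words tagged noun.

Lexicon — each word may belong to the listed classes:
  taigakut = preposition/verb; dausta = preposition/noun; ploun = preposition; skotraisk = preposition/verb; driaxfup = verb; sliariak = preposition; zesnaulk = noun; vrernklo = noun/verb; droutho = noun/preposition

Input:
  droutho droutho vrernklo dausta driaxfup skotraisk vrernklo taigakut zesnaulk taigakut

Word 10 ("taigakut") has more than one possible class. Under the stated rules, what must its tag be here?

Candidates per position — 1:droutho {noun,preposition}; 2:droutho {noun,preposition}; 3:vrernklo {noun,verb}; 4:dausta {preposition,noun}; 5:driaxfup {verb}; 6:skotraisk {preposition,verb}; 7:vrernklo {noun,verb}; 8:taigakut {preposition,verb}; 9:zesnaulk {noun}; 10:taigakut {preposition,verb}.
At position 1, choosing preposition makes rule 5 impossible to satisfy; hence noun.
At position 2, choosing preposition makes rule 5 impossible to satisfy; hence noun.
At position 3, choosing verb makes rule 5 impossible to satisfy; hence noun.
At position 4, choosing preposition makes rule 2 impossible to satisfy; hence noun.
At position 7, choosing verb makes rule 5 impossible to satisfy; hence noun.
At position 10, choosing preposition makes rule 3 impossible to satisfy; hence verb.
At position 6, choosing verb makes rule 4 impossible to satisfy; hence preposition.
At position 8, choosing verb makes rule 4 impossible to satisfy; hence preposition.
That leaves exactly one tagging: noun noun noun noun verb preposition noun preposition noun verb.
Rule-by-rule: rule 1 ok; rule 2 ok; rule 3 ok; rule 4 ok; rule 5 ok.

verb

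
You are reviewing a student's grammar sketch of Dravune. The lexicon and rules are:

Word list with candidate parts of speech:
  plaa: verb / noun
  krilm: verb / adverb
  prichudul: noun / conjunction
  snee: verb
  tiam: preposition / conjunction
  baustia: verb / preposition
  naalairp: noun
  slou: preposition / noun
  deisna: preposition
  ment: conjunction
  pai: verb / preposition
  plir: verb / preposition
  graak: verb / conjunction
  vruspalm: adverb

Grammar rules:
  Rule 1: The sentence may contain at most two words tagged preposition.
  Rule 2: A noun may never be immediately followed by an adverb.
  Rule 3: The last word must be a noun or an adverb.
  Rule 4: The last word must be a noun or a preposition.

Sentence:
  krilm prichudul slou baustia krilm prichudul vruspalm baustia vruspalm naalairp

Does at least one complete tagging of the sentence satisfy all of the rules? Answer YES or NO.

Candidates per position — 1:krilm {verb,adverb}; 2:prichudul {noun,conjunction}; 3:slou {preposition,noun}; 4:baustia {verb,preposition}; 5:krilm {verb,adverb}; 6:prichudul {noun,conjunction}; 7:vruspalm {adverb}; 8:baustia {verb,preposition}; 9:vruspalm {adverb}; 10:naalairp {noun}.
One satisfying assignment: verb conjunction noun preposition adverb conjunction adverb verb adverb noun.
Checking: rule 1 ✓; rule 2 ✓; rule 3 ✓; rule 4 ✓.

YES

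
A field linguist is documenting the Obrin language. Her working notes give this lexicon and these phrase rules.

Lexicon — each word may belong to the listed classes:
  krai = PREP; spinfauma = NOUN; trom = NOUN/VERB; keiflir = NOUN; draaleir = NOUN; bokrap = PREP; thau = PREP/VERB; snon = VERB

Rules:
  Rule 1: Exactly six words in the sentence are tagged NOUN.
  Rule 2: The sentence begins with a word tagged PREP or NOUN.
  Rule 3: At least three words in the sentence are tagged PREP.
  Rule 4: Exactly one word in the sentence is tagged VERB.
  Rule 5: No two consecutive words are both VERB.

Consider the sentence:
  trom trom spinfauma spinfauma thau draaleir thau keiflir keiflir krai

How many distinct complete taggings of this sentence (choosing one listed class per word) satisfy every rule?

Candidates per position — 1:trom {NOUN,VERB}; 2:trom {NOUN,VERB}; 3:spinfauma {NOUN}; 4:spinfauma {NOUN}; 5:thau {PREP,VERB}; 6:draaleir {NOUN}; 7:thau {PREP,VERB}; 8:keiflir {NOUN}; 9:keiflir {NOUN}; 10:krai {PREP}.
There are 16 candidate sequences in total.
The sequences that satisfy every rule: NOUN VERB NOUN NOUN PREP NOUN PREP NOUN NOUN PREP.
Count = 1.

1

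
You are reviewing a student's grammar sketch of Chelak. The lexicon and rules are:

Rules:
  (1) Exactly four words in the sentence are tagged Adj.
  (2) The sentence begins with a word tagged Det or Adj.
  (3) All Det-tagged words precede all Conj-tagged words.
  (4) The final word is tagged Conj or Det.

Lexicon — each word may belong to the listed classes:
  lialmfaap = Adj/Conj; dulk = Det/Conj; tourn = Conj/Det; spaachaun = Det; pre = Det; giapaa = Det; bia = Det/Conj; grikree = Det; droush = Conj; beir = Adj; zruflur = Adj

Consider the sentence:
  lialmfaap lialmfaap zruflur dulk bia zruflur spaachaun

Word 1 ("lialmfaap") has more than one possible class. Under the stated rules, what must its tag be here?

Candidates per position — 1:lialmfaap {Adj,Conj}; 2:lialmfaap {Adj,Conj}; 3:zruflur {Adj}; 4:dulk {Det,Conj}; 5:bia {Det,Conj}; 6:zruflur {Adj}; 7:spaachaun {Det}.
Position 1: Conj is ruled out by rule 1; that leaves Adj.
Position 2: Conj is ruled out by rule 1; that leaves Adj.
Position 4: Conj is ruled out by rule 3; that leaves Det.
Position 5: Conj is ruled out by rule 3; that leaves Det.
The only consistent sequence is: Adj Adj Adj Det Det Adj Det.
Checking: rule 1 holds; rule 2 holds; rule 3 holds; rule 4 holds.

Adj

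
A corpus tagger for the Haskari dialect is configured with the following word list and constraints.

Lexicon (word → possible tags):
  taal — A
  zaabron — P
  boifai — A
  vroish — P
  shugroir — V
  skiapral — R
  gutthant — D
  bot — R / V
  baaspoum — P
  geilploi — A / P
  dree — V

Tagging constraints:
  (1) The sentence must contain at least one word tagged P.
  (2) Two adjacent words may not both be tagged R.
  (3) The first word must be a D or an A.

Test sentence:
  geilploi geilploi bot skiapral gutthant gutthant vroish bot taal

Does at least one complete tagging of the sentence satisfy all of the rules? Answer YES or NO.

YES

Candidates per position — 1:geilploi {A,P}; 2:geilploi {A,P}; 3:bot {R,V}; 4:skiapral {R}; 5:gutthant {D}; 6:gutthant {D}; 7:vroish {P}; 8:bot {R,V}; 9:taal {A}.
One satisfying assignment: A P V R D D P R A.
Verifying each rule — rule 1 ✓; rule 2 ✓; rule 3 ✓.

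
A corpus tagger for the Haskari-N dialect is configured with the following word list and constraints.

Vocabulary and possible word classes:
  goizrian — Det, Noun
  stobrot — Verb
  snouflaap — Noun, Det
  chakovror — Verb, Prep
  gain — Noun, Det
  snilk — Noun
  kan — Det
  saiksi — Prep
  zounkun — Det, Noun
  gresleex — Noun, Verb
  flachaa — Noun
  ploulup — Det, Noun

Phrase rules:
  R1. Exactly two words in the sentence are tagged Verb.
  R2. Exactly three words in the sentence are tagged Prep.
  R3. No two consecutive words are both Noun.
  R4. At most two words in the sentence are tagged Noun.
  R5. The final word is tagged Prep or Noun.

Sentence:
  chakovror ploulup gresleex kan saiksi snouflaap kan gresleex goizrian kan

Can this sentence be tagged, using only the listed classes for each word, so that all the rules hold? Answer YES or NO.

Candidates per position — 1:chakovror {Verb,Prep}; 2:ploulup {Det,Noun}; 3:gresleex {Noun,Verb}; 4:kan {Det}; 5:saiksi {Prep}; 6:snouflaap {Noun,Det}; 7:kan {Det}; 8:gresleex {Noun,Verb}; 9:goizrian {Det,Noun}; 10:kan {Det}.
Rule 2 cannot be satisfied by any choice of tags from the lexicon.
So there is no consistent tagging.

NO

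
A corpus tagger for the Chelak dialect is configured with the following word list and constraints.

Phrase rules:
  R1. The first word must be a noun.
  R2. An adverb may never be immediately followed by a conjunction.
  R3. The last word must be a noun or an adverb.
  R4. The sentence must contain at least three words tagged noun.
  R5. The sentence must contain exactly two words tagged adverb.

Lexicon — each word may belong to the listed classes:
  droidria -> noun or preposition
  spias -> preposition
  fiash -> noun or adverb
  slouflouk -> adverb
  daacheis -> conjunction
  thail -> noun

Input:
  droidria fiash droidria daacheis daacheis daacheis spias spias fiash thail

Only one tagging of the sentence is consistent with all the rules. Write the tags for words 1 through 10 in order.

Candidates per position — 1:droidria {noun,preposition}; 2:fiash {noun,adverb}; 3:droidria {noun,preposition}; 4:daacheis {conjunction}; 5:daacheis {conjunction}; 6:daacheis {conjunction}; 7:spias {preposition}; 8:spias {preposition}; 9:fiash {noun,adverb}; 10:thail {noun}.
If word 1 were preposition, no tagging could satisfy rule 1; so word 1 is noun.
If word 2 were noun, no tagging could satisfy rule 5; so word 2 is adverb.
If word 9 were noun, no tagging could satisfy rule 5; so word 9 is adverb.
If word 3 were preposition, no tagging could satisfy rule 4; so word 3 is noun.
So the tagging must be: noun adverb noun conjunction conjunction conjunction preposition preposition adverb noun.
Verifying each rule — rule 1 ok; rule 2 ok; rule 3 ok; rule 4 ok; rule 5 ok.

noun adverb noun conjunction conjunction conjunction preposition preposition adverb noun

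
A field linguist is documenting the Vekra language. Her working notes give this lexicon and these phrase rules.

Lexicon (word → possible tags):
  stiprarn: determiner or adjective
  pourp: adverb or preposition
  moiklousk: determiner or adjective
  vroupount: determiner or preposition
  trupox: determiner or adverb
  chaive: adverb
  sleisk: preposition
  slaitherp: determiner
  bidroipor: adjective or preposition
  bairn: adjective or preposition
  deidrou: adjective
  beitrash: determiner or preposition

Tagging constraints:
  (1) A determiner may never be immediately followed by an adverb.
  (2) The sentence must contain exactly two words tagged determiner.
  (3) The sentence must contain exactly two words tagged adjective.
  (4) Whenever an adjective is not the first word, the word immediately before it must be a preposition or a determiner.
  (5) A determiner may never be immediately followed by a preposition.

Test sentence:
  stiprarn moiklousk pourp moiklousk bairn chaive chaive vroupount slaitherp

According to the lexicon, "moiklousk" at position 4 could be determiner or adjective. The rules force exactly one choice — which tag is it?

adjective

Candidates per position — 1:stiprarn {determiner,adjective}; 2:moiklousk {determiner,adjective}; 3:pourp {adverb,preposition}; 4:moiklousk {determiner,adjective}; 5:bairn {adjective,preposition}; 6:chaive {adverb}; 7:chaive {adverb}; 8:vroupount {determiner,preposition}; 9:slaitherp {determiner}.
Position 4: the remaining choice is settled jointly with positions 1, 2, 3, 5, 8 — only adjective at position 4 is part of a tagging that satisfies every rule.
The unique satisfying tagging is: determiner adjective preposition adjective preposition adverb adverb preposition determiner.
Checking: rule 1 ✓; rule 2 ✓; rule 3 ✓; rule 4 ✓; rule 5 ✓.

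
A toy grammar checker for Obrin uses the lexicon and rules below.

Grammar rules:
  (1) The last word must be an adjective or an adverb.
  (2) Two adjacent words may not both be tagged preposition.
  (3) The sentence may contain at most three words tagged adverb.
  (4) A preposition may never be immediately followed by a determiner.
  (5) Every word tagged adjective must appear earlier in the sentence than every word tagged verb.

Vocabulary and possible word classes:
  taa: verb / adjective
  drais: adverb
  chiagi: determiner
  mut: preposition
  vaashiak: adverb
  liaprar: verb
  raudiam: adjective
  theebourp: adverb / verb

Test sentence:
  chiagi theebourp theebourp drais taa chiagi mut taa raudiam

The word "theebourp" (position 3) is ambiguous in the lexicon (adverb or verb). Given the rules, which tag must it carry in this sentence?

Candidates per position — 1:chiagi {determiner}; 2:theebourp {adverb,verb}; 3:theebourp {adverb,verb}; 4:drais {adverb}; 5:taa {verb,adjective}; 6:chiagi {determiner}; 7:mut {preposition}; 8:taa {verb,adjective}; 9:raudiam {adjective}.
Position 2: verb is ruled out by rule 5; that leaves adverb.
Position 3: verb is ruled out by rule 5; that leaves adverb.
Position 5: verb is ruled out by rule 5; that leaves adjective.
Position 8: verb is ruled out by rule 5; that leaves adjective.
The unique satisfying tagging is: determiner adverb adverb adverb adjective determiner preposition adjective adjective.
Check: rule 1 holds; rule 2 holds; rule 3 holds; rule 4 holds; rule 5 holds.

adverb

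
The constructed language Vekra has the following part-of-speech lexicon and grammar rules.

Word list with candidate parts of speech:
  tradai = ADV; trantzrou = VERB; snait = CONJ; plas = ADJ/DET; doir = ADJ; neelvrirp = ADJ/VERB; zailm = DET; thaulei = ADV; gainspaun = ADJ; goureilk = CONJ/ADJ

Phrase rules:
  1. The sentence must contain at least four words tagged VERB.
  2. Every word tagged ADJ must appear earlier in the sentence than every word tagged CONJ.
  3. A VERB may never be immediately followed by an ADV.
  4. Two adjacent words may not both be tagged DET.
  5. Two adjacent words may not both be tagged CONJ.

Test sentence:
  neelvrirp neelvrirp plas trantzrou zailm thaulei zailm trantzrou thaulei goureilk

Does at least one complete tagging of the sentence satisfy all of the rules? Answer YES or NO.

Candidates per position — 1:neelvrirp {ADJ,VERB}; 2:neelvrirp {ADJ,VERB}; 3:plas {ADJ,DET}; 4:trantzrou {VERB}; 5:zailm {DET}; 6:thaulei {ADV}; 7:zailm {DET}; 8:trantzrou {VERB}; 9:thaulei {ADV}; 10:goureilk {CONJ,ADJ}.
Rule 3 cannot be satisfied by any choice of tags from the lexicon.
So there is no consistent tagging.

NO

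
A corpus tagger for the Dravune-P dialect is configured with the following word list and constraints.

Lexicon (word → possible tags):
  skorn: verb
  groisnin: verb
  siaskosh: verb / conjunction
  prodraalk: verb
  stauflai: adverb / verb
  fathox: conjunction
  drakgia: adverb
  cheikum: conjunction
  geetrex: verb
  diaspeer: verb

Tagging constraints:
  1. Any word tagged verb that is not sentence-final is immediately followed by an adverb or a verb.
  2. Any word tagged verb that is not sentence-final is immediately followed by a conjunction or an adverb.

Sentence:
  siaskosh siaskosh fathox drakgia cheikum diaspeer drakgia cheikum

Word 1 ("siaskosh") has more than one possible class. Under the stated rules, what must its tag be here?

Candidates per position — 1:siaskosh {verb,conjunction}; 2:siaskosh {verb,conjunction}; 3:fathox {conjunction}; 4:drakgia {adverb}; 5:cheikum {conjunction}; 6:diaspeer {verb}; 7:drakgia {adverb}; 8:cheikum {conjunction}.
Word 1 cannot be verb — rule 1 would then fail for every completion. It is conjunction.
Word 2 cannot be verb — rule 1 would then fail for every completion. It is conjunction.
So the tagging must be: conjunction conjunction conjunction adverb conjunction verb adverb conjunction.
Verifying each rule — rule 1 satisfied; rule 2 satisfied.

conjunction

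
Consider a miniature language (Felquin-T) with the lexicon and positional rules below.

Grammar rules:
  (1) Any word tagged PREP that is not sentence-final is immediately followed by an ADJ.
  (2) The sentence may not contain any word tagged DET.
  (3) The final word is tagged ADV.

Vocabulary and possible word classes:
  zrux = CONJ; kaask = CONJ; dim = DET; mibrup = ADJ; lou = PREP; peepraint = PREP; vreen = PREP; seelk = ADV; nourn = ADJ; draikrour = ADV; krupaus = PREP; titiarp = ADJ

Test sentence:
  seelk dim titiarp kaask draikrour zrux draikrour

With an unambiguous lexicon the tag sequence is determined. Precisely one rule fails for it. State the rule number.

Fixed tagging: ADV DET ADJ CONJ ADV CONJ ADV.
Checking each rule: R1 pass, R2 fail, R3 pass.
Only rule 2 fails.

2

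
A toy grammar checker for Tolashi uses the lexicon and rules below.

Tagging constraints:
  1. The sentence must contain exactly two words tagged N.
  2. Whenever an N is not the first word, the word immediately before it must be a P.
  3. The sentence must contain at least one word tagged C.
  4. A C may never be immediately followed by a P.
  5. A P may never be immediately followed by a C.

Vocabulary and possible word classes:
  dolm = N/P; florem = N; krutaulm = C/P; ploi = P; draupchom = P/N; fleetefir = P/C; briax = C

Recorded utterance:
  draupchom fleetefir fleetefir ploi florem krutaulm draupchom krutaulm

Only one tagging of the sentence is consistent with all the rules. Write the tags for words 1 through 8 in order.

Candidates per position — 1:draupchom {P,N}; 2:fleetefir {P,C}; 3:fleetefir {P,C}; 4:ploi {P}; 5:florem {N}; 6:krutaulm {C,P}; 7:draupchom {P,N}; 8:krutaulm {C,P}.
Word 2 cannot be C — rule 4 would then fail for every completion. It is P.
Word 3 cannot be C — rule 4 would then fail for every completion. It is P.
The remaining ambiguous positions (1, 6, 7, 8) are resolved jointly — only one combination satisfies every rule.
The only consistent sequence is: P P P P N P N C.
Verifying each rule — rule 1 satisfied; rule 2 satisfied; rule 3 satisfied; rule 4 satisfied; rule 5 satisfied.

P P P P N P N C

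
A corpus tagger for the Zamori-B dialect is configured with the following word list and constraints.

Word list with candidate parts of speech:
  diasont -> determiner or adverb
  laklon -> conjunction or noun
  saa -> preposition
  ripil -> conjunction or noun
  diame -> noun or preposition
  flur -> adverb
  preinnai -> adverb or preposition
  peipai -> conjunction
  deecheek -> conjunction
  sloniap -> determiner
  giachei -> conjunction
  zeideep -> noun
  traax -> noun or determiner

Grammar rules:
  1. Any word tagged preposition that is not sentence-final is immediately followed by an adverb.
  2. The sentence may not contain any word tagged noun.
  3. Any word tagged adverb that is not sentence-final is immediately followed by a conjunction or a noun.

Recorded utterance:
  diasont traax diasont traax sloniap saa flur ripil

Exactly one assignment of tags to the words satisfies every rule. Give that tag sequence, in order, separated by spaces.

Candidates per position — 1:diasont {determiner,adverb}; 2:traax {noun,determiner}; 3:diasont {determiner,adverb}; 4:traax {noun,determiner}; 5:sloniap {determiner}; 6:saa {preposition}; 7:flur {adverb}; 8:ripil {conjunction,noun}.
Position 2: tagging it noun would leave rule 2 unsatisfiable, so it must be determiner.
Position 4: tagging it noun would leave rule 2 unsatisfiable, so it must be determiner.
Position 8: tagging it noun would leave rule 2 unsatisfiable, so it must be conjunction.
Position 1: tagging it adverb would leave rule 3 unsatisfiable, so it must be determiner.
Position 3: tagging it adverb would leave rule 3 unsatisfiable, so it must be determiner.
So the tagging must be: determiner determiner determiner determiner determiner preposition adverb conjunction.
Checking: rule 1 ok; rule 2 ok; rule 3 ok.

determiner determiner determiner determiner determiner preposition adverb conjunction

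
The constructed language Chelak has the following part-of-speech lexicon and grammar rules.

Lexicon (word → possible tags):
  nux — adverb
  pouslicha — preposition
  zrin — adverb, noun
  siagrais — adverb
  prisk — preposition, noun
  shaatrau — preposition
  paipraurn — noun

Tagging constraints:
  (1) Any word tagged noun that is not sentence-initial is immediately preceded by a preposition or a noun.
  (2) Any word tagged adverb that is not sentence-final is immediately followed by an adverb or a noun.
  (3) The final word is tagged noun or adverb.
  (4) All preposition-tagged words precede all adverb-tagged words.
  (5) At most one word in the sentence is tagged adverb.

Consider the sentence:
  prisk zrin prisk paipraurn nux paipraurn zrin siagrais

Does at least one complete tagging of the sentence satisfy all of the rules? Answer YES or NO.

Candidates per position — 1:prisk {preposition,noun}; 2:zrin {adverb,noun}; 3:prisk {preposition,noun}; 4:paipraurn {noun}; 5:nux {adverb}; 6:paipraurn {noun}; 7:zrin {adverb,noun}; 8:siagrais {adverb}.
Rule 1 cannot be satisfied by any choice of tags from the lexicon.
So there is no consistent tagging.

NO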